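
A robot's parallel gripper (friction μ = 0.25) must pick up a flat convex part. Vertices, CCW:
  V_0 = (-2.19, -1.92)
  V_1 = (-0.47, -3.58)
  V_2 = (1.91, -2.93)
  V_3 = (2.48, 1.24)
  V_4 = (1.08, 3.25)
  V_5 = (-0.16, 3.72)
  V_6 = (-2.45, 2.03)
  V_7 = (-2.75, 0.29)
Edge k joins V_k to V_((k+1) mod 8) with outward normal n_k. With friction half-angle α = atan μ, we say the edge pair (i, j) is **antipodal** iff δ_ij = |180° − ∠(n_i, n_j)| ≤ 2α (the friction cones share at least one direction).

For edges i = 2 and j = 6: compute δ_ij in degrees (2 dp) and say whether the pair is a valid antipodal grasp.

δ = 2.00°, valid

α = atan 0.25 = 14.04°;  2α = 28.07°
edge 2: e_2 = (+0.57, +4.17);  n_2 = (+0.9908, -0.1354)
edge 6: e_6 = (-0.30, -1.74);  n_6 = (-0.9855, +0.1699)
∠(n_2, n_6) = 178.00°
δ = |180° − 178.00°| = 2.00°
2.00° ≤ 2α = 28.07°  →  valid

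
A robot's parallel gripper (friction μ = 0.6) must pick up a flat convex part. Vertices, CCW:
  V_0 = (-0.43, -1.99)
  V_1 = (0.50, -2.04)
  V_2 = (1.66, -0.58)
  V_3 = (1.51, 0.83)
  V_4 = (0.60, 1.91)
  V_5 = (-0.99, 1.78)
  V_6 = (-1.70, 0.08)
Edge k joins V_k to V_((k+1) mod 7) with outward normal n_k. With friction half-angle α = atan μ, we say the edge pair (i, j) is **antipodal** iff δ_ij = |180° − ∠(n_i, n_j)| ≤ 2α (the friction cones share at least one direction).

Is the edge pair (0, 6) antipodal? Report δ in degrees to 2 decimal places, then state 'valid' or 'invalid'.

α = atan 0.6 = 30.96°;  2α = 61.93°
edge 0: e_0 = (+0.93, -0.05);  n_0 = (-0.0537, -0.9986)
edge 6: e_6 = (+1.27, -2.07);  n_6 = (-0.8524, -0.5229)
∠(n_0, n_6) = 55.39°
δ = |180° − 55.39°| = 124.61°
124.61° > 2α = 61.93°  →  invalid

δ = 124.61°, invalid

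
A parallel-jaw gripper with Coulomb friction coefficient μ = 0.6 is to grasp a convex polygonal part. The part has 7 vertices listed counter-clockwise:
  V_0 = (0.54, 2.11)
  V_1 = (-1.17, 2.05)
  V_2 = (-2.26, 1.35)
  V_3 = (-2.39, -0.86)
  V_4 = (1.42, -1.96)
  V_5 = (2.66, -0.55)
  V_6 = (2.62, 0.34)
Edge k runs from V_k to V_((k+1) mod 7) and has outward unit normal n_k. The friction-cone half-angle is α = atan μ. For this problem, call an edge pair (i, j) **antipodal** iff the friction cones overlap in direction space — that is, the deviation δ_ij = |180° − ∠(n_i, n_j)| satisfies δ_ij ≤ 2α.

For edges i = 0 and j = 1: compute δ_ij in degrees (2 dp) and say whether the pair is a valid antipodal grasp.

α = atan 0.6 = 30.96°;  2α = 61.93°
edge 0: e_0 = (-1.71, -0.06);  n_0 = (-0.0351, +0.9994)
edge 1: e_1 = (-1.09, -0.70);  n_1 = (-0.5404, +0.8414)
∠(n_0, n_1) = 30.70°
δ = |180° − 30.70°| = 149.30°
149.30° > 2α = 61.93°  →  invalid

δ = 149.30°, invalid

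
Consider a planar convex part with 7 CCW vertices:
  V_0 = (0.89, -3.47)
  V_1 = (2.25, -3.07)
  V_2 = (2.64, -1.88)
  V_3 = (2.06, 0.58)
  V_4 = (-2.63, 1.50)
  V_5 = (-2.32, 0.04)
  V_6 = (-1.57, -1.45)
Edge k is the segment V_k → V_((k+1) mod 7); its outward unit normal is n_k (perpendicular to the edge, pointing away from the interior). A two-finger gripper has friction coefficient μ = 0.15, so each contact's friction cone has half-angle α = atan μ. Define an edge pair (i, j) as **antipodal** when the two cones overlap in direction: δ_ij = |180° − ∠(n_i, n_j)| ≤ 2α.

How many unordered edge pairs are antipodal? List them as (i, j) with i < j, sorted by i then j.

α = atan 0.15 = 8.53°;  2α = 17.06°
n_0 = (+0.2822, -0.9594)
n_1 = (+0.9503, -0.3114)
n_2 = (+0.9733, +0.2295)
n_3 = (+0.1925, +0.9813)
n_4 = (-0.9782, -0.2077)
n_5 = (-0.8932, -0.4496)
n_6 = (-0.6346, -0.7728)
  (0,1): δ = 124.54°  ·
  (0,2): δ = 93.12°  ·
  (0,3): δ = 27.49°  ·
  (0,4): δ = 85.60°  ·
  (0,5): δ = 100.33°  ·
  (0,6): δ = 124.22°  ·
  (1,2): δ = 148.59°  ·
  (1,3): δ = 82.95°  ·
  (1,4): δ = 30.13°  ·
  (1,5): δ = 44.86°  ·
  (1,6): δ = 68.75°  ·
  (2,3): δ = 114.36°  ·
  (2,4): δ = 1.28°  ✓
  (2,5): δ = 13.45°  ✓
  (2,6): δ = 37.34°  ·
  (3,4): δ = 66.91°  ·
  (3,5): δ = 52.18°  ·
  (3,6): δ = 28.29°  ·
  (4,5): δ = 165.27°  ·
  (4,6): δ = 141.38°  ·
  (5,6): δ = 156.11°  ·
antipodal pairs: 2

count = 2; pairs: (2,4), (2,5)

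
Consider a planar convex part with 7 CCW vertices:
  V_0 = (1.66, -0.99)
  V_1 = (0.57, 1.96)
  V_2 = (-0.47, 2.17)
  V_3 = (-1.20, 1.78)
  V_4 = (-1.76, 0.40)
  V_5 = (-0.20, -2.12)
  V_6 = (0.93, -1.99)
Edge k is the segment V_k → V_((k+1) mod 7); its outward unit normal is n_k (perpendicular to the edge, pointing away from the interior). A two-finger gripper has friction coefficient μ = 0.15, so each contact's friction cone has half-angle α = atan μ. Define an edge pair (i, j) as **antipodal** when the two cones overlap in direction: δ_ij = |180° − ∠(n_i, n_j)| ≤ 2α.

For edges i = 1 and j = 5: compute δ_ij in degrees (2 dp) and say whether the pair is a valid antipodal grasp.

δ = 17.98°, invalid

α = atan 0.15 = 8.53°;  2α = 17.06°
edge 1: e_1 = (-1.04, +0.21);  n_1 = (+0.1979, +0.9802)
edge 5: e_5 = (+1.13, +0.13);  n_5 = (+0.1143, -0.9934)
∠(n_1, n_5) = 162.02°
δ = |180° − 162.02°| = 17.98°
17.98° > 2α = 17.06°  →  invalid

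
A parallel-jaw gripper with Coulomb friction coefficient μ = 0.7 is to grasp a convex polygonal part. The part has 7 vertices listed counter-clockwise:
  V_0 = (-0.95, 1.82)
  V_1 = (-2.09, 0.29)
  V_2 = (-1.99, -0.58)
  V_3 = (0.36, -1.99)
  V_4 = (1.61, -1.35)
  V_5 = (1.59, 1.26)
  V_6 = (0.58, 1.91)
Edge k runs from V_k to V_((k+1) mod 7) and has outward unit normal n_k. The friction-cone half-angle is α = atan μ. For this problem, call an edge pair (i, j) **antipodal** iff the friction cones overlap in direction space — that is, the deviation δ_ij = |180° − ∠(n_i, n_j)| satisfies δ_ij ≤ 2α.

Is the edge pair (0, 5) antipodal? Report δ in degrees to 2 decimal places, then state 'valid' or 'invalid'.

δ = 93.93°, invalid

α = atan 0.7 = 34.99°;  2α = 69.98°
edge 0: e_0 = (-1.14, -1.53);  n_0 = (-0.8019, +0.5975)
edge 5: e_5 = (-1.01, +0.65);  n_5 = (+0.5412, +0.8409)
∠(n_0, n_5) = 86.07°
δ = |180° − 86.07°| = 93.93°
93.93° > 2α = 69.98°  →  invalid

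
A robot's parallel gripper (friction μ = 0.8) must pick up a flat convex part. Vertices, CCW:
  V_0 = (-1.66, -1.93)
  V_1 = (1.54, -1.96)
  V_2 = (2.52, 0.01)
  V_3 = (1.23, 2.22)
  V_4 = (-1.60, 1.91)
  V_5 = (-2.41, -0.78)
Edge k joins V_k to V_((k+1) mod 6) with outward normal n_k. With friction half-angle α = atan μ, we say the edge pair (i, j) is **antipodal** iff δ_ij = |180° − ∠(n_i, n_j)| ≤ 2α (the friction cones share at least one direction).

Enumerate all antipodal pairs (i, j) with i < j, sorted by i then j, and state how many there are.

α = atan 0.8 = 38.66°;  2α = 77.32°
n_0 = (-0.0094, -1.0000)
n_1 = (+0.8953, -0.4454)
n_2 = (+0.8636, +0.5041)
n_3 = (-0.1089, +0.9941)
n_4 = (-0.9575, +0.2883)
n_5 = (-0.8376, -0.5463)
  (0,1): δ = 115.91°  ·
  (0,2): δ = 59.19°  ✓
  (0,3): δ = 6.79°  ✓
  (0,4): δ = 73.78°  ✓
  (0,5): δ = 123.65°  ·
  (1,2): δ = 123.28°  ·
  (1,3): δ = 57.30°  ✓
  (1,4): δ = 9.69°  ✓
  (1,5): δ = 59.56°  ✓
  (2,3): δ = 114.02°  ·
  (2,4): δ = 47.03°  ✓
  (2,5): δ = 2.84°  ✓
  (3,4): δ = 113.01°  ·
  (3,5): δ = 63.14°  ✓
  (4,5): δ = 130.13°  ·
antipodal pairs: 9

count = 9; pairs: (0,2), (0,3), (0,4), (1,3), (1,4), (1,5), (2,4), (2,5), (3,5)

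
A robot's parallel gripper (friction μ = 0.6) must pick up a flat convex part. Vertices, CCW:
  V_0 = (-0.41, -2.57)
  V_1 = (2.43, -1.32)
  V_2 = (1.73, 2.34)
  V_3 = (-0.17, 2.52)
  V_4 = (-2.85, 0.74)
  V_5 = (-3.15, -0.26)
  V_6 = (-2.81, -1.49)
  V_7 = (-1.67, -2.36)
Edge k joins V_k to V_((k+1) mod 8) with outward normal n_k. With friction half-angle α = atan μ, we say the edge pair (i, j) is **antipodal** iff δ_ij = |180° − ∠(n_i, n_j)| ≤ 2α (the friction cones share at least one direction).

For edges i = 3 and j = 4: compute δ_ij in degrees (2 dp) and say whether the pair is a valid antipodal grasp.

α = atan 0.6 = 30.96°;  2α = 61.93°
edge 3: e_3 = (-2.68, -1.78);  n_3 = (-0.5533, +0.8330)
edge 4: e_4 = (-0.30, -1.00);  n_4 = (-0.9578, +0.2873)
∠(n_3, n_4) = 39.71°
δ = |180° − 39.71°| = 140.29°
140.29° > 2α = 61.93°  →  invalid

δ = 140.29°, invalid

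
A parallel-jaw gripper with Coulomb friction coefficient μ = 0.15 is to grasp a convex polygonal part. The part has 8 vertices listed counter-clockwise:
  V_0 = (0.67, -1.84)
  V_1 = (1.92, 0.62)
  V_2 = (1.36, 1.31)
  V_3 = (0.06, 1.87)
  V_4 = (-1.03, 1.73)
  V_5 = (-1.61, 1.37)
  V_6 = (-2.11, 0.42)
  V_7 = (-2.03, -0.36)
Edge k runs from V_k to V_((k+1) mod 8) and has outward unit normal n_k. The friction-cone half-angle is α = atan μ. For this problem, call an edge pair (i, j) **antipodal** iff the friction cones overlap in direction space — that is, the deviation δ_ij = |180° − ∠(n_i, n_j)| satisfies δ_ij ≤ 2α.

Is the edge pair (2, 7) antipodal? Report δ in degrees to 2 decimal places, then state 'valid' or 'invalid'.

δ = 5.42°, valid

α = atan 0.15 = 8.53°;  2α = 17.06°
edge 2: e_2 = (-1.30, +0.56);  n_2 = (+0.3956, +0.9184)
edge 7: e_7 = (+2.70, -1.48);  n_7 = (-0.4807, -0.8769)
∠(n_2, n_7) = 174.58°
δ = |180° − 174.58°| = 5.42°
5.42° ≤ 2α = 17.06°  →  valid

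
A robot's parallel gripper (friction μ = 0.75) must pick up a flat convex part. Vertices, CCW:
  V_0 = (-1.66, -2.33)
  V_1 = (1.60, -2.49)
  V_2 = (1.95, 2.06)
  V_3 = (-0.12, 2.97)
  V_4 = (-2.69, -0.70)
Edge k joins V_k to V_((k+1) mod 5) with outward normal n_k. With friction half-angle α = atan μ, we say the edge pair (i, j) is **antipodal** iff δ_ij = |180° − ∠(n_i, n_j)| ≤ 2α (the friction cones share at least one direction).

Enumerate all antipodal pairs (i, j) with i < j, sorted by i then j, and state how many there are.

α = atan 0.75 = 36.87°;  2α = 73.74°
n_0 = (-0.0490, -0.9988)
n_1 = (+0.9971, -0.0767)
n_2 = (+0.4024, +0.9154)
n_3 = (-0.8191, +0.5736)
n_4 = (-0.8454, -0.5342)
  (0,1): δ = 91.59°  ·
  (0,2): δ = 20.92°  ✓
  (0,3): δ = 57.81°  ✓
  (0,4): δ = 125.10°  ·
  (1,2): δ = 109.33°  ·
  (1,3): δ = 30.60°  ✓
  (1,4): δ = 36.69°  ✓
  (2,3): δ = 101.27°  ·
  (2,4): δ = 33.98°  ✓
  (3,4): δ = 112.71°  ·
antipodal pairs: 5

count = 5; pairs: (0,2), (0,3), (1,3), (1,4), (2,4)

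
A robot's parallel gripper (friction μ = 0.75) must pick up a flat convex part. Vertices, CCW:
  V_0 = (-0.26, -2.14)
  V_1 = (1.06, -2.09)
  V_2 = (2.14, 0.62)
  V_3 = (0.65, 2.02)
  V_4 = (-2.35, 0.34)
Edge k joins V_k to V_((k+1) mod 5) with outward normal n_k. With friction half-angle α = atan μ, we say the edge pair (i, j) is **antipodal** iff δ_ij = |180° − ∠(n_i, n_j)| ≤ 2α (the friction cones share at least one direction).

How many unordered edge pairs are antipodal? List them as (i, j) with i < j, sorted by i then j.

α = atan 0.75 = 36.87°;  2α = 73.74°
n_0 = (+0.0379, -0.9993)
n_1 = (+0.9289, -0.3702)
n_2 = (+0.6848, +0.7288)
n_3 = (-0.4886, +0.8725)
n_4 = (-0.7647, -0.6444)
  (0,1): δ = 113.90°  ·
  (0,2): δ = 45.39°  ✓
  (0,3): δ = 27.08°  ✓
  (0,4): δ = 127.95°  ·
  (1,2): δ = 111.49°  ·
  (1,3): δ = 39.02°  ✓
  (1,4): δ = 61.85°  ✓
  (2,3): δ = 107.53°  ·
  (2,4): δ = 6.66°  ✓
  (3,4): δ = 79.13°  ·
antipodal pairs: 5

count = 5; pairs: (0,2), (0,3), (1,3), (1,4), (2,4)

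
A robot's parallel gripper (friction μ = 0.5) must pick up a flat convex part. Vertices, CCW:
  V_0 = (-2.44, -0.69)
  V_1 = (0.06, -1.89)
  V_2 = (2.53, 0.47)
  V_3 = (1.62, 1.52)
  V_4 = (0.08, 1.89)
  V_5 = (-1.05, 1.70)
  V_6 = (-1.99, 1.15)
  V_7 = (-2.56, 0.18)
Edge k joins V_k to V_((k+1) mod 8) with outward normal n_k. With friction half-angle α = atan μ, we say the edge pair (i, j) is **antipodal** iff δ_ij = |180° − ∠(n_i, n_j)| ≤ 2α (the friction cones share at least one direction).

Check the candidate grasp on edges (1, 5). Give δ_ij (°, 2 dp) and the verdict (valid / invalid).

α = atan 0.5 = 26.57°;  2α = 53.13°
edge 1: e_1 = (+2.47, +2.36);  n_1 = (+0.6908, -0.7230)
edge 5: e_5 = (-0.94, -0.55);  n_5 = (-0.5050, +0.8631)
∠(n_1, n_5) = 166.64°
δ = |180° − 166.64°| = 13.36°
13.36° ≤ 2α = 53.13°  →  valid

δ = 13.36°, valid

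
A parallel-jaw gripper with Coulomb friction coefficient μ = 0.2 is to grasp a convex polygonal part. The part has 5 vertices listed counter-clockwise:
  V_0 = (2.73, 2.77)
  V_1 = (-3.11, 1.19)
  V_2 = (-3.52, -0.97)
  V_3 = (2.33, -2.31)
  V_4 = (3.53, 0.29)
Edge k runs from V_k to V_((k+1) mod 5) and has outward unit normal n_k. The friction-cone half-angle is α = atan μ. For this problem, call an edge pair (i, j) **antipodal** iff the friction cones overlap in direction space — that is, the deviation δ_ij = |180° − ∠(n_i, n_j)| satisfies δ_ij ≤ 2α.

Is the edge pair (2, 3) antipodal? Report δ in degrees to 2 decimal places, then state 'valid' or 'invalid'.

δ = 101.87°, invalid

α = atan 0.2 = 11.31°;  2α = 22.62°
edge 2: e_2 = (+5.85, -1.34);  n_2 = (-0.2233, -0.9748)
edge 3: e_3 = (+1.20, +2.60);  n_3 = (+0.9080, -0.4191)
∠(n_2, n_3) = 78.13°
δ = |180° − 78.13°| = 101.87°
101.87° > 2α = 22.62°  →  invalid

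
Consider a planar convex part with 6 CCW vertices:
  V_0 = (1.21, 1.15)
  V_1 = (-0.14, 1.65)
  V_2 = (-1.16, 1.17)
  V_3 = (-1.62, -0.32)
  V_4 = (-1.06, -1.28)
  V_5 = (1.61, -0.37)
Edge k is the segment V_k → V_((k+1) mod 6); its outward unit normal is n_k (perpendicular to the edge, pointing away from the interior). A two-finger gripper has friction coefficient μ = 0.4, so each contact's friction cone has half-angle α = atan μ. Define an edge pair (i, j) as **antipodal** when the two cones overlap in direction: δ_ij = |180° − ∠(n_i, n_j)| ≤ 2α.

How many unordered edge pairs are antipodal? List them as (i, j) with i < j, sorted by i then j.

α = atan 0.4 = 21.80°;  2α = 43.60°
n_0 = (+0.3473, +0.9377)
n_1 = (-0.4258, +0.9048)
n_2 = (-0.9555, +0.2950)
n_3 = (-0.8638, -0.5039)
n_4 = (+0.3226, -0.9465)
n_5 = (+0.9671, +0.2545)
  (0,1): δ = 134.48°  ·
  (0,2): δ = 86.83°  ·
  (0,3): δ = 39.42°  ✓
  (0,4): δ = 39.14°  ✓
  (0,5): δ = 125.07°  ·
  (1,2): δ = 132.36°  ·
  (1,3): δ = 84.94°  ·
  (1,4): δ = 6.38°  ✓
  (1,5): δ = 79.54°  ·
  (2,3): δ = 132.59°  ·
  (2,4): δ = 54.02°  ·
  (2,5): δ = 31.90°  ✓
  (3,4): δ = 101.44°  ·
  (3,5): δ = 15.51°  ✓
  (4,5): δ = 94.08°  ·
antipodal pairs: 5

count = 5; pairs: (0,3), (0,4), (1,4), (2,5), (3,5)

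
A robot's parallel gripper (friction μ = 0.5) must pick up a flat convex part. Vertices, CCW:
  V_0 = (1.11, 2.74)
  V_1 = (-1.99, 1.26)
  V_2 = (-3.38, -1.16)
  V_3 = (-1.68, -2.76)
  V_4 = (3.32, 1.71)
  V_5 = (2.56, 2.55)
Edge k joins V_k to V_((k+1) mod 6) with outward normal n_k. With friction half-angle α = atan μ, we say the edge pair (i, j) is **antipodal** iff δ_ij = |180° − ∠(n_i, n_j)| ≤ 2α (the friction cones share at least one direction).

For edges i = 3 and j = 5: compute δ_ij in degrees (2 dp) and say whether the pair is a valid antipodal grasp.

δ = 49.26°, valid

α = atan 0.5 = 26.57°;  2α = 53.13°
edge 3: e_3 = (+5.00, +4.47);  n_3 = (+0.6665, -0.7455)
edge 5: e_5 = (-1.45, +0.19);  n_5 = (+0.1299, +0.9915)
∠(n_3, n_5) = 130.74°
δ = |180° − 130.74°| = 49.26°
49.26° ≤ 2α = 53.13°  →  valid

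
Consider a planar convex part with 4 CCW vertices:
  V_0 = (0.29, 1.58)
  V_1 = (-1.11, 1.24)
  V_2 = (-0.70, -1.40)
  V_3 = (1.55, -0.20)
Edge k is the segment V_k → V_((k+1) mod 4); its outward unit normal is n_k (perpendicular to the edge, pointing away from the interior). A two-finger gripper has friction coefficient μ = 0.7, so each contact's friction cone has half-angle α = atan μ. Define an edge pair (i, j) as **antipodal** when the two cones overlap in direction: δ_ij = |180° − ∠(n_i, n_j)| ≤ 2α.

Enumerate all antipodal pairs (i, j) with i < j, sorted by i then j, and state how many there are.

count = 2; pairs: (0,2), (1,3)

α = atan 0.7 = 34.99°;  2α = 69.98°
n_0 = (-0.2360, +0.9718)
n_1 = (-0.9882, -0.1535)
n_2 = (+0.4706, -0.8824)
n_3 = (+0.8162, +0.5778)
  (0,1): δ = 94.82°  ·
  (0,2): δ = 14.42°  ✓
  (0,3): δ = 111.64°  ·
  (1,2): δ = 70.76°  ·
  (1,3): δ = 26.47°  ✓
  (2,3): δ = 82.78°  ·
antipodal pairs: 2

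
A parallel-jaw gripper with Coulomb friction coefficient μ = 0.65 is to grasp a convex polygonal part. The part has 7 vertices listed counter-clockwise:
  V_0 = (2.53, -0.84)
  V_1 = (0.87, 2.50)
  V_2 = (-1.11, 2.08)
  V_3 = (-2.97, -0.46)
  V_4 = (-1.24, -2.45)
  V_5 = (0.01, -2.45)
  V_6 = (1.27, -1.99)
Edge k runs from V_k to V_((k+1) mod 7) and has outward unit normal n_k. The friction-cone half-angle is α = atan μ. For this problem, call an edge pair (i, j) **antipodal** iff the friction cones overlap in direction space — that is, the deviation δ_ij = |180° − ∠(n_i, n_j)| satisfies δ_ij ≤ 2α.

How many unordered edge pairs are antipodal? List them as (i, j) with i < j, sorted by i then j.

α = atan 0.65 = 33.02°;  2α = 66.05°
n_0 = (+0.8955, +0.4451)
n_1 = (-0.2075, +0.9782)
n_2 = (-0.8068, +0.5908)
n_3 = (-0.7547, -0.6561)
n_4 = (+0.0000, -1.0000)
n_5 = (+0.3429, -0.9394)
n_6 = (+0.6741, -0.7386)
  (0,1): δ = 104.45°  ·
  (0,2): δ = 62.64°  ✓
  (0,3): δ = 14.57°  ✓
  (0,4): δ = 63.57°  ✓
  (0,5): δ = 83.63°  ·
  (0,6): δ = 105.96°  ·
  (1,2): δ = 138.19°  ·
  (1,3): δ = 60.97°  ✓
  (1,4): δ = 11.98°  ✓
  (1,5): δ = 8.08°  ✓
  (1,6): δ = 30.41°  ✓
  (2,3): δ = 102.78°  ·
  (2,4): δ = 53.79°  ✓
  (2,5): δ = 33.73°  ✓
  (2,6): δ = 11.40°  ✓
  (3,4): δ = 131.00°  ·
  (3,5): δ = 110.95°  ·
  (3,6): δ = 88.62°  ·
  (4,5): δ = 159.94°  ·
  (4,6): δ = 137.61°  ·
  (5,6): δ = 157.67°  ·
antipodal pairs: 10

count = 10; pairs: (0,2), (0,3), (0,4), (1,3), (1,4), (1,5), (1,6), (2,4), (2,5), (2,6)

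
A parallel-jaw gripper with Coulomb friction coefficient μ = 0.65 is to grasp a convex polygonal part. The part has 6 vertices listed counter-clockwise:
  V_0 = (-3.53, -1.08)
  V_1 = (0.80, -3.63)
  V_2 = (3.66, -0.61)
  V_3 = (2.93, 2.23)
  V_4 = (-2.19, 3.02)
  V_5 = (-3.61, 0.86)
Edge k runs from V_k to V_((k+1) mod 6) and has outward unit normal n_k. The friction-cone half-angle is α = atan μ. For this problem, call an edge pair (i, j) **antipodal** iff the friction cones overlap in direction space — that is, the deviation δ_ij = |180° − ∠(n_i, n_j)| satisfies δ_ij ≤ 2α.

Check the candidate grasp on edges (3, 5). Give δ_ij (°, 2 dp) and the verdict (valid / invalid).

α = atan 0.65 = 33.02°;  2α = 66.05°
edge 3: e_3 = (-5.12, +0.79);  n_3 = (+0.1525, +0.9883)
edge 5: e_5 = (+0.08, -1.94);  n_5 = (-0.9992, -0.0412)
∠(n_3, n_5) = 101.13°
δ = |180° − 101.13°| = 78.87°
78.87° > 2α = 66.05°  →  invalid

δ = 78.87°, invalid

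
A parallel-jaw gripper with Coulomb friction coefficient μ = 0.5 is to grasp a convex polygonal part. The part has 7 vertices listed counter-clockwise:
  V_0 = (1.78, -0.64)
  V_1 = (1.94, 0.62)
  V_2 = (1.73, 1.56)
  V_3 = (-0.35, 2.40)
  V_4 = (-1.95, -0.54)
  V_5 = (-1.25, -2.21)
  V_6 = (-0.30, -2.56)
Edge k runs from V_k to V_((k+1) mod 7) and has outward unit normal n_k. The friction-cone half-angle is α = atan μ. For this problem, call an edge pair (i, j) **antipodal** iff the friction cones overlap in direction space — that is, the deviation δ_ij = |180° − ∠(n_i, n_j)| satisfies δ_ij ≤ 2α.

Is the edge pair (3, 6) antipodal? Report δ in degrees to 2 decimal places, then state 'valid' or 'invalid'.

δ = 18.73°, valid

α = atan 0.5 = 26.57°;  2α = 53.13°
edge 3: e_3 = (-1.60, -2.94);  n_3 = (-0.8784, +0.4780)
edge 6: e_6 = (+2.08, +1.92);  n_6 = (+0.6783, -0.7348)
∠(n_3, n_6) = 161.27°
δ = |180° − 161.27°| = 18.73°
18.73° ≤ 2α = 53.13°  →  valid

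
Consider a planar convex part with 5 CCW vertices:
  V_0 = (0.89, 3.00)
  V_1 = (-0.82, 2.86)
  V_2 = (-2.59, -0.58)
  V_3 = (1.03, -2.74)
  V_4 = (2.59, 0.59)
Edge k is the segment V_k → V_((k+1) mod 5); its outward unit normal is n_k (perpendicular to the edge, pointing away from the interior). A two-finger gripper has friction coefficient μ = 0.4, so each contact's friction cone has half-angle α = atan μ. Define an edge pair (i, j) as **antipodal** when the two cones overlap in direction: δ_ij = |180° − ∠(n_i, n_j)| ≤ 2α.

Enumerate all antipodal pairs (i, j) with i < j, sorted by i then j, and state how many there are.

α = atan 0.4 = 21.80°;  2α = 43.60°
n_0 = (-0.0816, +0.9967)
n_1 = (-0.8892, +0.4575)
n_2 = (-0.5124, -0.8587)
n_3 = (+0.9056, -0.4242)
n_4 = (+0.8172, +0.5764)
  (0,1): δ = 121.91°  ·
  (0,2): δ = 35.50°  ✓
  (0,3): δ = 60.22°  ·
  (0,4): δ = 120.52°  ·
  (1,2): δ = 93.60°  ·
  (1,3): δ = 2.13°  ✓
  (1,4): δ = 62.43°  ·
  (2,3): δ = 84.28°  ·
  (2,4): δ = 23.98°  ✓
  (3,4): δ = 119.70°  ·
antipodal pairs: 3

count = 3; pairs: (0,2), (1,3), (2,4)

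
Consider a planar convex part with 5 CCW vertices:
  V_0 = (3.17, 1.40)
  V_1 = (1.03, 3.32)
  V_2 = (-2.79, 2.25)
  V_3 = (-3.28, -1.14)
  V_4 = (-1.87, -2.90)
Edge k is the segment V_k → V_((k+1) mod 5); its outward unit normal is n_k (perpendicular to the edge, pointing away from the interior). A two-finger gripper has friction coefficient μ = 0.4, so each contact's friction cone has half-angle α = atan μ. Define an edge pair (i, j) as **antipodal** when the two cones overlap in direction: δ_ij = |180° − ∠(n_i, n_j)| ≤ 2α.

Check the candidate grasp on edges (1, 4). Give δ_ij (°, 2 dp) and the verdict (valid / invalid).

α = atan 0.4 = 21.80°;  2α = 43.60°
edge 1: e_1 = (-3.82, -1.07);  n_1 = (-0.2697, +0.9629)
edge 4: e_4 = (+5.04, +4.30);  n_4 = (+0.6490, -0.7607)
∠(n_1, n_4) = 155.18°
δ = |180° − 155.18°| = 24.82°
24.82° ≤ 2α = 43.60°  →  valid

δ = 24.82°, valid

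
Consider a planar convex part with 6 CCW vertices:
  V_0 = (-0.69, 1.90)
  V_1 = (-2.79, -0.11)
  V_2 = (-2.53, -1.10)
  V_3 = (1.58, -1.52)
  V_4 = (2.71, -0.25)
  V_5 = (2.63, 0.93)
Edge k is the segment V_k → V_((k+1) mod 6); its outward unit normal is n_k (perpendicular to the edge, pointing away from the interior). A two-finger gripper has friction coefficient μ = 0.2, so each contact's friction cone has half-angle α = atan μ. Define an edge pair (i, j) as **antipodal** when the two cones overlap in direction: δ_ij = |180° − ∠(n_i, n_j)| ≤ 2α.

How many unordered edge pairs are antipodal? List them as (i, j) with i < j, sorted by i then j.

α = atan 0.2 = 11.31°;  2α = 22.62°
n_0 = (-0.6915, +0.7224)
n_1 = (-0.9672, -0.2540)
n_2 = (-0.1017, -0.9948)
n_3 = (+0.7471, -0.6647)
n_4 = (+0.9977, +0.0676)
n_5 = (+0.2804, +0.9599)
  (0,1): δ = 119.03°  ·
  (0,2): δ = 49.58°  ·
  (0,3): δ = 4.59°  ✓
  (0,4): δ = 50.13°  ·
  (0,5): δ = 119.97°  ·
  (1,2): δ = 110.55°  ·
  (1,3): δ = 56.38°  ·
  (1,4): δ = 10.84°  ✓
  (1,5): δ = 59.00°  ·
  (2,3): δ = 125.83°  ·
  (2,4): δ = 80.29°  ·
  (2,5): δ = 10.45°  ✓
  (3,4): δ = 134.46°  ·
  (3,5): δ = 64.63°  ·
  (4,5): δ = 110.17°  ·
antipodal pairs: 3

count = 3; pairs: (0,3), (1,4), (2,5)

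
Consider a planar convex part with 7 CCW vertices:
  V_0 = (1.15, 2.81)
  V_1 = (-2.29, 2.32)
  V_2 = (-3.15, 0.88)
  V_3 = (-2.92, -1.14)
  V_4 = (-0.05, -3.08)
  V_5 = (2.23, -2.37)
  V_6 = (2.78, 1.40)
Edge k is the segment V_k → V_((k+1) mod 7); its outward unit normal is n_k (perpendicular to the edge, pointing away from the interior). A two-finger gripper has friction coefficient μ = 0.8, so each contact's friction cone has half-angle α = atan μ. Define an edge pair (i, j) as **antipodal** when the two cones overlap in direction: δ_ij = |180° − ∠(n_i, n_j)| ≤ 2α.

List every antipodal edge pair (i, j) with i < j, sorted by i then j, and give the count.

count = 10; pairs: (0,3), (0,4), (0,5), (1,4), (1,5), (2,5), (2,6), (3,5), (3,6), (4,6)

α = atan 0.8 = 38.66°;  2α = 77.32°
n_0 = (-0.1410, +0.9900)
n_1 = (-0.8585, +0.5127)
n_2 = (-0.9936, -0.1131)
n_3 = (-0.5600, -0.8285)
n_4 = (+0.2973, -0.9548)
n_5 = (+0.9895, -0.1444)
n_6 = (+0.6542, +0.7563)
  (0,1): δ = 128.95°  ·
  (0,2): δ = 91.61°  ·
  (0,3): δ = 42.16°  ✓
  (0,4): δ = 9.19°  ✓
  (0,5): δ = 73.59°  ✓
  (0,6): δ = 131.03°  ·
  (1,2): δ = 142.66°  ·
  (1,3): δ = 93.21°  ·
  (1,4): δ = 41.86°  ✓
  (1,5): δ = 22.55°  ✓
  (1,6): δ = 79.99°  ·
  (2,3): δ = 130.55°  ·
  (2,4): δ = 79.20°  ·
  (2,5): δ = 14.80°  ✓
  (2,6): δ = 42.64°  ✓
  (3,4): δ = 128.65°  ·
  (3,5): δ = 64.24°  ✓
  (3,6): δ = 6.80°  ✓
  (4,5): δ = 115.60°  ·
  (4,6): δ = 58.16°  ✓
  (5,6): δ = 122.56°  ·
antipodal pairs: 10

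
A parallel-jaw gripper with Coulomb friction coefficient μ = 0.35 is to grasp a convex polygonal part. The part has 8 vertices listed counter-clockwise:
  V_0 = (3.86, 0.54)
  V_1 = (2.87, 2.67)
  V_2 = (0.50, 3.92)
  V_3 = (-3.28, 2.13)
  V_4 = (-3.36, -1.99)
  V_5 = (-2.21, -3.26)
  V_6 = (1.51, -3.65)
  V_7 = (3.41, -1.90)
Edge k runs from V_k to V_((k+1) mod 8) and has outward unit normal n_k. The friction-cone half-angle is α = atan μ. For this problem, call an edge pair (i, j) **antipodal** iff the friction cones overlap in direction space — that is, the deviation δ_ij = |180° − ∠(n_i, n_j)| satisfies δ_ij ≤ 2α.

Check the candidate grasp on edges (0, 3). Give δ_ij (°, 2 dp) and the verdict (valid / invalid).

δ = 26.04°, valid

α = atan 0.35 = 19.29°;  2α = 38.58°
edge 0: e_0 = (-0.99, +2.13);  n_0 = (+0.9068, +0.4215)
edge 3: e_3 = (-0.08, -4.12);  n_3 = (-0.9998, +0.0194)
∠(n_0, n_3) = 153.96°
δ = |180° − 153.96°| = 26.04°
26.04° ≤ 2α = 38.58°  →  valid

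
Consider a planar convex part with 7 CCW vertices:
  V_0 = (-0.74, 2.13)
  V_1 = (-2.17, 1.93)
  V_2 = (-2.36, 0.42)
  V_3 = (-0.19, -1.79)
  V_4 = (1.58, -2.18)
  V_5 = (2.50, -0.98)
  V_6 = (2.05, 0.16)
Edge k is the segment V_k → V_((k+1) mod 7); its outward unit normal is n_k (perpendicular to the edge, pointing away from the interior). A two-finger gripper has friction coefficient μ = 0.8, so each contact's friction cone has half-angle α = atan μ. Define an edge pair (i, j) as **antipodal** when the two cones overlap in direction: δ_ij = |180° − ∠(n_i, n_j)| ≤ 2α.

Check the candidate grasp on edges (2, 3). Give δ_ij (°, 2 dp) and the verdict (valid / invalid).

α = atan 0.8 = 38.66°;  2α = 77.32°
edge 2: e_2 = (+2.17, -2.21);  n_2 = (-0.7135, -0.7006)
edge 3: e_3 = (+1.77, -0.39);  n_3 = (-0.2152, -0.9766)
∠(n_2, n_3) = 33.10°
δ = |180° − 33.10°| = 146.90°
146.90° > 2α = 77.32°  →  invalid

δ = 146.90°, invalid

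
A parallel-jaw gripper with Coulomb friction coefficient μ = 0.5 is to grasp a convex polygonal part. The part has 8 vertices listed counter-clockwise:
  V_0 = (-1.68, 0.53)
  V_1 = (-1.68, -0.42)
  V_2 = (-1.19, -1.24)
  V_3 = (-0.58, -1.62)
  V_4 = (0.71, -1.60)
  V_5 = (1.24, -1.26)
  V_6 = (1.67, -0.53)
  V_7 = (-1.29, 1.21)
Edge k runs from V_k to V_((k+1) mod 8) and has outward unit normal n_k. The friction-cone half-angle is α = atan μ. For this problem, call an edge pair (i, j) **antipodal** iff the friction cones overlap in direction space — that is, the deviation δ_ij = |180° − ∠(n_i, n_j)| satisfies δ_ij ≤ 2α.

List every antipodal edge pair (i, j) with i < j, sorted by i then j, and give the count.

count = 6; pairs: (0,5), (1,6), (2,6), (3,6), (4,7), (5,7)

α = atan 0.5 = 26.57°;  2α = 53.13°
n_0 = (-1.0000, -0.0000)
n_1 = (-0.8584, -0.5130)
n_2 = (-0.5287, -0.8488)
n_3 = (+0.0155, -0.9999)
n_4 = (+0.5400, -0.8417)
n_5 = (+0.8616, -0.5075)
n_6 = (+0.5068, +0.8621)
n_7 = (-0.8675, +0.4975)
  (0,1): δ = 149.14°  ·
  (0,2): δ = 121.92°  ·
  (0,3): δ = 89.11°  ·
  (0,4): δ = 57.32°  ·
  (0,5): δ = 30.50°  ✓
  (0,6): δ = 59.55°  ·
  (0,7): δ = 150.16°  ·
  (1,2): δ = 152.78°  ·
  (1,3): δ = 119.97°  ·
  (1,4): δ = 88.18°  ·
  (1,5): δ = 61.36°  ·
  (1,6): δ = 28.69°  ✓
  (1,7): δ = 119.30°  ·
  (2,3): δ = 147.19°  ·
  (2,4): δ = 115.40°  ·
  (2,5): δ = 88.58°  ·
  (2,6): δ = 1.47°  ✓
  (2,7): δ = 92.09°  ·
  (3,4): δ = 148.21°  ·
  (3,5): δ = 121.39°  ·
  (3,6): δ = 31.34°  ✓
  (3,7): δ = 59.28°  ·
  (4,5): δ = 153.18°  ·
  (4,6): δ = 63.13°  ·
  (4,7): δ = 27.48°  ✓
  (5,6): δ = 89.95°  ·
  (5,7): δ = 0.66°  ✓
  (6,7): δ = 89.39°  ·
antipodal pairs: 6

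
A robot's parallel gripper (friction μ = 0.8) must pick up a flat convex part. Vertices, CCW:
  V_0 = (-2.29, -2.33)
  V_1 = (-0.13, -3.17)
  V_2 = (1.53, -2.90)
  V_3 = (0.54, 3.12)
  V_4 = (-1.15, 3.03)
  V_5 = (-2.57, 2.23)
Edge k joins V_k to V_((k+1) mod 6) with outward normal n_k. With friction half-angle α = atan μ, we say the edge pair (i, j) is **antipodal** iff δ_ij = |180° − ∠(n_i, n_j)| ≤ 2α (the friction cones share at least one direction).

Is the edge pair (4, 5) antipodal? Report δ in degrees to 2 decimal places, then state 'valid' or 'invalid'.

δ = 115.88°, invalid

α = atan 0.8 = 38.66°;  2α = 77.32°
edge 4: e_4 = (-1.42, -0.80);  n_4 = (-0.4908, +0.8712)
edge 5: e_5 = (+0.28, -4.56);  n_5 = (-0.9981, -0.0613)
∠(n_4, n_5) = 64.12°
δ = |180° − 64.12°| = 115.88°
115.88° > 2α = 77.32°  →  invalid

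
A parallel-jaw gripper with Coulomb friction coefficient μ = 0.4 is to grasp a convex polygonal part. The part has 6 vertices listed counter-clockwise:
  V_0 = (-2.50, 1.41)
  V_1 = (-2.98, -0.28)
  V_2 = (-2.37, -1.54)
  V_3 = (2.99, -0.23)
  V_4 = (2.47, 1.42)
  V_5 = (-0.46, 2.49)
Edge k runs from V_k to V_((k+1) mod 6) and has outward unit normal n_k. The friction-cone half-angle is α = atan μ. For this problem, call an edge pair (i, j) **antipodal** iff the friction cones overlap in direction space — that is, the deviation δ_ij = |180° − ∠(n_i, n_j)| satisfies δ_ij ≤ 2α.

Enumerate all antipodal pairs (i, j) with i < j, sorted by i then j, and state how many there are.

count = 4; pairs: (0,3), (1,3), (2,4), (2,5)

α = atan 0.4 = 21.80°;  2α = 43.60°
n_0 = (-0.9620, +0.2732)
n_1 = (-0.9001, -0.4357)
n_2 = (+0.2374, -0.9714)
n_3 = (+0.9538, +0.3006)
n_4 = (+0.3430, +0.9393)
n_5 = (-0.4679, +0.8838)
  (0,1): δ = 138.31°  ·
  (0,2): δ = 60.41°  ·
  (0,3): δ = 33.35°  ✓
  (0,4): δ = 85.79°  ·
  (0,5): δ = 133.75°  ·
  (1,2): δ = 102.10°  ·
  (1,3): δ = 8.34°  ✓
  (1,4): δ = 44.11°  ·
  (1,5): δ = 92.06°  ·
  (2,3): δ = 86.24°  ·
  (2,4): δ = 33.80°  ✓
  (2,5): δ = 14.16°  ✓
  (3,4): δ = 127.55°  ·
  (3,5): δ = 79.60°  ·
  (4,5): δ = 132.04°  ·
antipodal pairs: 4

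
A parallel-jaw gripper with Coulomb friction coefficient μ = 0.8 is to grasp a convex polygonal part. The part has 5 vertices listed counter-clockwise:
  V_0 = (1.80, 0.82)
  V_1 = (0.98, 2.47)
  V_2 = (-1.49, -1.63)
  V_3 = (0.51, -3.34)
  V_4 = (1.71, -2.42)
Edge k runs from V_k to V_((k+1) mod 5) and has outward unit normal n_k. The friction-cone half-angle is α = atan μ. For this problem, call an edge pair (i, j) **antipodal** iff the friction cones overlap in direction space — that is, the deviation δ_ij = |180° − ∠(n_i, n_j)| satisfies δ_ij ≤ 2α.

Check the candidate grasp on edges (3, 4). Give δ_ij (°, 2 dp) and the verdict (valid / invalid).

α = atan 0.8 = 38.66°;  2α = 77.32°
edge 3: e_3 = (+1.20, +0.92);  n_3 = (+0.6084, -0.7936)
edge 4: e_4 = (+0.09, +3.24);  n_4 = (+0.9996, -0.0278)
∠(n_3, n_4) = 50.93°
δ = |180° − 50.93°| = 129.07°
129.07° > 2α = 77.32°  →  invalid

δ = 129.07°, invalid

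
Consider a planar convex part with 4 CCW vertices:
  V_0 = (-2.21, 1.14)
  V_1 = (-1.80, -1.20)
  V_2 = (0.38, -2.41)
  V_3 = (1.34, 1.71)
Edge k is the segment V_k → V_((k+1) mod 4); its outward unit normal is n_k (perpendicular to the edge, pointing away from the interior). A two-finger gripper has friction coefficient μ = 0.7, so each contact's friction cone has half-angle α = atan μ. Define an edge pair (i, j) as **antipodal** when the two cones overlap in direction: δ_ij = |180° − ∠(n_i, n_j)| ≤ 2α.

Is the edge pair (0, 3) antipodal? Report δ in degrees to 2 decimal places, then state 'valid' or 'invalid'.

δ = 89.18°, invalid

α = atan 0.7 = 34.99°;  2α = 69.98°
edge 0: e_0 = (+0.41, -2.34);  n_0 = (-0.9850, -0.1726)
edge 3: e_3 = (-3.55, -0.57);  n_3 = (-0.1585, +0.9874)
∠(n_0, n_3) = 90.82°
δ = |180° − 90.82°| = 89.18°
89.18° > 2α = 69.98°  →  invalid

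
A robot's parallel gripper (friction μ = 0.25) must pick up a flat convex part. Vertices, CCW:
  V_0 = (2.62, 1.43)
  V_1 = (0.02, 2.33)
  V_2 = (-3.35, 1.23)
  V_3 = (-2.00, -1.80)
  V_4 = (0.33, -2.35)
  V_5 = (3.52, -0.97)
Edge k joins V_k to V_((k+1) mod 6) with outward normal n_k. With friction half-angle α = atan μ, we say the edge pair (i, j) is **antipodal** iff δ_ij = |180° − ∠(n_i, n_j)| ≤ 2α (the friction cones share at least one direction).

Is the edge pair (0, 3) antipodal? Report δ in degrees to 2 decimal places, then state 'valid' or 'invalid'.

α = atan 0.25 = 14.04°;  2α = 28.07°
edge 0: e_0 = (-2.60, +0.90);  n_0 = (+0.3271, +0.9450)
edge 3: e_3 = (+2.33, -0.55);  n_3 = (-0.2297, -0.9733)
∠(n_0, n_3) = 174.19°
δ = |180° − 174.19°| = 5.81°
5.81° ≤ 2α = 28.07°  →  valid

δ = 5.81°, valid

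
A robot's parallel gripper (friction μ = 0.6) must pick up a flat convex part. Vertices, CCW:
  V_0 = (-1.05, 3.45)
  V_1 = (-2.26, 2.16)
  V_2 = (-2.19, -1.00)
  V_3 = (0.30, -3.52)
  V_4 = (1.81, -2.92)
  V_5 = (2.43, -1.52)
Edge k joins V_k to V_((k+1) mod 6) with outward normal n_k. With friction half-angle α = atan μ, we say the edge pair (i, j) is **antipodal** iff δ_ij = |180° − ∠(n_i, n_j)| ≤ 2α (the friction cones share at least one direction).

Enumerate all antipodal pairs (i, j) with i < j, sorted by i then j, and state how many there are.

count = 5; pairs: (0,3), (0,4), (1,4), (1,5), (2,5)

α = atan 0.6 = 30.96°;  2α = 61.93°
n_0 = (-0.7294, +0.6841)
n_1 = (-0.9998, -0.0221)
n_2 = (-0.7113, -0.7029)
n_3 = (+0.3693, -0.9293)
n_4 = (+0.9143, -0.4049)
n_5 = (+0.8192, +0.5736)
  (0,1): δ = 135.56°  ·
  (0,2): δ = 92.18°  ·
  (0,3): δ = 25.16°  ✓
  (0,4): δ = 19.28°  ✓
  (0,5): δ = 78.17°  ·
  (1,2): δ = 136.61°  ·
  (1,3): δ = 69.60°  ·
  (1,4): δ = 25.16°  ✓
  (1,5): δ = 33.73°  ✓
  (2,3): δ = 112.99°  ·
  (2,4): δ = 68.54°  ·
  (2,5): δ = 9.66°  ✓
  (3,4): δ = 135.56°  ·
  (3,5): δ = 76.67°  ·
  (4,5): δ = 121.11°  ·
antipodal pairs: 5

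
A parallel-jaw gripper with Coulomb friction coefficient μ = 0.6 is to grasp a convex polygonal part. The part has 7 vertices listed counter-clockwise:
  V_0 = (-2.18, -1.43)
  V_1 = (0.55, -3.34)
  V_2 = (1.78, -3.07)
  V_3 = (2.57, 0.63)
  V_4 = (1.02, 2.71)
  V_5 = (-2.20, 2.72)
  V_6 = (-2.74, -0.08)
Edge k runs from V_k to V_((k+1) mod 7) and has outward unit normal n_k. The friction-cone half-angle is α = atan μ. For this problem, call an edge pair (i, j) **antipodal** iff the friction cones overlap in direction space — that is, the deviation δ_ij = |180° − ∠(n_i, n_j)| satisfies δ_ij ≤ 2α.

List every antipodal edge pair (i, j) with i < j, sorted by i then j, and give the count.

count = 7; pairs: (0,3), (0,4), (1,4), (2,5), (2,6), (3,5), (3,6)

α = atan 0.6 = 30.96°;  2α = 61.93°
n_0 = (-0.5733, -0.8194)
n_1 = (+0.2144, -0.9767)
n_2 = (+0.9780, -0.2088)
n_3 = (+0.8018, +0.5975)
n_4 = (+0.0031, +1.0000)
n_5 = (-0.9819, +0.1894)
n_6 = (-0.9237, -0.3832)
  (0,1): δ = 132.64°  ·
  (0,2): δ = 67.07°  ·
  (0,3): δ = 18.33°  ✓
  (0,4): δ = 34.80°  ✓
  (0,5): δ = 114.06°  ·
  (0,6): δ = 147.51°  ·
  (1,2): δ = 114.43°  ·
  (1,3): δ = 65.69°  ·
  (1,4): δ = 12.56°  ✓
  (1,5): δ = 66.70°  ·
  (1,6): δ = 100.15°  ·
  (2,3): δ = 131.25°  ·
  (2,4): δ = 78.13°  ·
  (2,5): δ = 1.14°  ✓
  (2,6): δ = 34.58°  ✓
  (3,4): δ = 126.87°  ·
  (3,5): δ = 47.61°  ✓
  (3,6): δ = 14.16°  ✓
  (4,5): δ = 100.74°  ·
  (4,6): δ = 67.29°  ·
  (5,6): δ = 146.55°  ·
antipodal pairs: 7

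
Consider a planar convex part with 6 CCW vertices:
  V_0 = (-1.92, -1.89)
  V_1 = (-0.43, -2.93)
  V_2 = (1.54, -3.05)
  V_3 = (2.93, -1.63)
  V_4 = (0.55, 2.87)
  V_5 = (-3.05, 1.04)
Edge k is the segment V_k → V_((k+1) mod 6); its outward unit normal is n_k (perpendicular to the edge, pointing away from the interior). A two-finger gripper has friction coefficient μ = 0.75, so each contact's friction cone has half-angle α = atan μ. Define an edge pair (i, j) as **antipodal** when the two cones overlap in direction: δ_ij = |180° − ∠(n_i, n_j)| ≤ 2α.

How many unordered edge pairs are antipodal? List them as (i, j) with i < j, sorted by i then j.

count = 7; pairs: (0,3), (0,4), (1,3), (1,4), (2,4), (2,5), (3,5)

α = atan 0.75 = 36.87°;  2α = 73.74°
n_0 = (-0.5724, -0.8200)
n_1 = (-0.0608, -0.9981)
n_2 = (+0.7146, -0.6995)
n_3 = (+0.8840, +0.4675)
n_4 = (-0.4531, +0.8914)
n_5 = (-0.9330, -0.3598)
  (0,1): δ = 148.57°  ·
  (0,2): δ = 99.47°  ·
  (0,3): δ = 27.21°  ✓
  (0,4): δ = 61.86°  ✓
  (0,5): δ = 146.00°  ·
  (1,2): δ = 130.90°  ·
  (1,3): δ = 58.64°  ✓
  (1,4): δ = 30.43°  ✓
  (1,5): δ = 114.58°  ·
  (2,3): δ = 107.74°  ·
  (2,4): δ = 18.67°  ✓
  (2,5): δ = 65.48°  ✓
  (3,4): δ = 90.93°  ·
  (3,5): δ = 6.78°  ✓
  (4,5): δ = 95.86°  ·
antipodal pairs: 7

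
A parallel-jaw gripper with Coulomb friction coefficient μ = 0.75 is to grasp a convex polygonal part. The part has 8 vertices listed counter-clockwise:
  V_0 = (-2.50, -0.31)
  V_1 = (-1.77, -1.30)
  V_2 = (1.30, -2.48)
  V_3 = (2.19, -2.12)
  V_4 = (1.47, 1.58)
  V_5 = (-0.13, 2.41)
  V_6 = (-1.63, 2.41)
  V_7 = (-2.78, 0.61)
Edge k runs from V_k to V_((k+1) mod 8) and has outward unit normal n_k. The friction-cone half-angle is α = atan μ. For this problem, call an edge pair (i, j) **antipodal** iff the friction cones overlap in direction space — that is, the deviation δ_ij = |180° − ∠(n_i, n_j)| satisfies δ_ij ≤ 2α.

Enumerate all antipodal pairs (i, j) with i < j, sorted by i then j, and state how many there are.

count = 13; pairs: (0,3), (0,4), (0,5), (1,3), (1,4), (1,5), (2,4), (2,5), (2,6), (3,6), (3,7), (4,7), (5,7)

α = atan 0.75 = 36.87°;  2α = 73.74°
n_0 = (-0.8049, -0.5935)
n_1 = (-0.3588, -0.9334)
n_2 = (+0.3750, -0.9270)
n_3 = (+0.9816, +0.1910)
n_4 = (+0.4605, +0.8877)
n_5 = (+0.0000, +1.0000)
n_6 = (-0.8427, +0.5384)
n_7 = (-0.9567, -0.2912)
  (0,1): δ = 147.43°  ·
  (0,2): δ = 104.38°  ·
  (0,3): δ = 25.39°  ✓
  (0,4): δ = 26.18°  ✓
  (0,5): δ = 53.60°  ✓
  (0,6): δ = 111.02°  ·
  (0,7): δ = 160.52°  ·
  (1,2): δ = 136.95°  ·
  (1,3): δ = 57.96°  ✓
  (1,4): δ = 6.39°  ✓
  (1,5): δ = 21.03°  ✓
  (1,6): δ = 78.45°  ·
  (1,7): δ = 127.95°  ·
  (2,3): δ = 101.01°  ·
  (2,4): δ = 49.44°  ✓
  (2,5): δ = 22.02°  ✓
  (2,6): δ = 35.40°  ✓
  (2,7): δ = 84.90°  ·
  (3,4): δ = 128.43°  ·
  (3,5): δ = 101.01°  ·
  (3,6): δ = 43.59°  ✓
  (3,7): δ = 5.92°  ✓
  (4,5): δ = 152.58°  ·
  (4,6): δ = 95.16°  ·
  (4,7): δ = 45.65°  ✓
  (5,6): δ = 122.57°  ·
  (5,7): δ = 73.07°  ✓
  (6,7): δ = 130.50°  ·
antipodal pairs: 13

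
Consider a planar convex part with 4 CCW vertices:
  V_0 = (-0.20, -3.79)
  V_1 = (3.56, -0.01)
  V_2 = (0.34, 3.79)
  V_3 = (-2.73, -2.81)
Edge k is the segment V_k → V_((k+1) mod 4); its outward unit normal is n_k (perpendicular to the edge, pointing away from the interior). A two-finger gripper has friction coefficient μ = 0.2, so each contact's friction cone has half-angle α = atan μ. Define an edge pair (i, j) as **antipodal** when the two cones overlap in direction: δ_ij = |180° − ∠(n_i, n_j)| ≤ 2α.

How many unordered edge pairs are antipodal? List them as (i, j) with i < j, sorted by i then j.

count = 1; pairs: (0,2)

α = atan 0.2 = 11.31°;  2α = 22.62°
n_0 = (+0.7090, -0.7052)
n_1 = (+0.7629, +0.6465)
n_2 = (-0.9067, +0.4218)
n_3 = (-0.3612, -0.9325)
  (0,1): δ = 94.88°  ·
  (0,2): δ = 19.90°  ✓
  (0,3): δ = 113.67°  ·
  (1,2): δ = 65.22°  ·
  (1,3): δ = 28.55°  ·
  (2,3): δ = 86.23°  ·
antipodal pairs: 1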